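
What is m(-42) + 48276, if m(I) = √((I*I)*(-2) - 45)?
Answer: 48276 + 3*I*√397 ≈ 48276.0 + 59.775*I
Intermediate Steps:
m(I) = √(-45 - 2*I²) (m(I) = √(I²*(-2) - 45) = √(-2*I² - 45) = √(-45 - 2*I²))
m(-42) + 48276 = √(-45 - 2*(-42)²) + 48276 = √(-45 - 2*1764) + 48276 = √(-45 - 3528) + 48276 = √(-3573) + 48276 = 3*I*√397 + 48276 = 48276 + 3*I*√397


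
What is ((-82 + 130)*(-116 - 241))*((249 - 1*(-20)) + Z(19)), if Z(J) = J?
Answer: -4935168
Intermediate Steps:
((-82 + 130)*(-116 - 241))*((249 - 1*(-20)) + Z(19)) = ((-82 + 130)*(-116 - 241))*((249 - 1*(-20)) + 19) = (48*(-357))*((249 + 20) + 19) = -17136*(269 + 19) = -17136*288 = -4935168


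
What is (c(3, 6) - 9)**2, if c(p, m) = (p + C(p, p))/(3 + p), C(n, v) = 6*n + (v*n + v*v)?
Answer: 25/4 ≈ 6.2500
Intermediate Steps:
C(n, v) = v**2 + 6*n + n*v (C(n, v) = 6*n + (n*v + v**2) = 6*n + (v**2 + n*v) = v**2 + 6*n + n*v)
c(p, m) = (2*p**2 + 7*p)/(3 + p) (c(p, m) = (p + (p**2 + 6*p + p*p))/(3 + p) = (p + (p**2 + 6*p + p**2))/(3 + p) = (p + (2*p**2 + 6*p))/(3 + p) = (2*p**2 + 7*p)/(3 + p))
(c(3, 6) - 9)**2 = (3*(7 + 2*3)/(3 + 3) - 9)**2 = (3*(7 + 6)/6 - 9)**2 = (3*(1/6)*13 - 9)**2 = (13/2 - 9)**2 = (-5/2)**2 = 25/4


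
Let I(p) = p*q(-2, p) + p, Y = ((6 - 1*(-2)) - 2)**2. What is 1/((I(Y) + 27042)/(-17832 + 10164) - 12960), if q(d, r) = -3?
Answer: -1278/16567375 ≈ -7.7140e-5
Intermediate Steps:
Y = 36 (Y = ((6 + 2) - 2)**2 = (8 - 2)**2 = 6**2 = 36)
I(p) = -2*p (I(p) = p*(-3) + p = -3*p + p = -2*p)
1/((I(Y) + 27042)/(-17832 + 10164) - 12960) = 1/((-2*36 + 27042)/(-17832 + 10164) - 12960) = 1/((-72 + 27042)/(-7668) - 12960) = 1/(26970*(-1/7668) - 12960) = 1/(-4495/1278 - 12960) = 1/(-16567375/1278) = -1278/16567375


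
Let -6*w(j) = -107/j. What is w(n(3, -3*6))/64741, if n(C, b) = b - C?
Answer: -107/8157366 ≈ -1.3117e-5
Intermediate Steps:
w(j) = 107/(6*j) (w(j) = -(-107)/(6*j) = 107/(6*j))
w(n(3, -3*6))/64741 = (107/(6*(-3*6 - 1*3)))/64741 = (107/(6*(-18 - 3)))*(1/64741) = ((107/6)/(-21))*(1/64741) = ((107/6)*(-1/21))*(1/64741) = -107/126*1/64741 = -107/8157366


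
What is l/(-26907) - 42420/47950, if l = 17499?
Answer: -9430819/6143765 ≈ -1.5350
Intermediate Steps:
l/(-26907) - 42420/47950 = 17499/(-26907) - 42420/47950 = 17499*(-1/26907) - 42420*1/47950 = -5833/8969 - 606/685 = -9430819/6143765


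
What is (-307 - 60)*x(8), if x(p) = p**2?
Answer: -23488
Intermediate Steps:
(-307 - 60)*x(8) = (-307 - 60)*8**2 = -367*64 = -23488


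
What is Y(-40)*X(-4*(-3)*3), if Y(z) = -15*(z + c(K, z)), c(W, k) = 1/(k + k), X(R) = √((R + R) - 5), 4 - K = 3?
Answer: 9603*√67/16 ≈ 4912.8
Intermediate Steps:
K = 1 (K = 4 - 1*3 = 4 - 3 = 1)
X(R) = √(-5 + 2*R) (X(R) = √(2*R - 5) = √(-5 + 2*R))
c(W, k) = 1/(2*k)
Y(z) = -15*z - 15/(2*z) (Y(z) = -15*(z + 1/(2*z)) = -15*z - 15/(2*z))
Y(-40)*X(-4*(-3)*3) = (-15*(-40) - 15/2/(-40))*√(-5 + 2*(-4*(-3)*3)) = (600 - 15/2*(-1/40))*√(-5 + 2*(12*3)) = (600 + 3/16)*√(-5 + 2*36) = 9603*√(-5 + 72)/16 = 9603*√67/16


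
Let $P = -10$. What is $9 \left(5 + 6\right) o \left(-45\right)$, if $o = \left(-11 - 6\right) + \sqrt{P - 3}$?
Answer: $75735 - 4455 i \sqrt{13} \approx 75735.0 - 16063.0 i$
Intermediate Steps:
$o = -17 + i \sqrt{13}$ ($o = \left(-11 - 6\right) + \sqrt{-10 - 3} = -17 + \sqrt{-13} = -17 + i \sqrt{13} \approx -17.0 + 3.6056 i$)
$9 \left(5 + 6\right) o \left(-45\right) = 9 \left(5 + 6\right) \left(-17 + i \sqrt{13}\right) \left(-45\right) = 9 \cdot 11 \left(-17 + i \sqrt{13}\right) \left(-45\right) = 99 \left(-17 + i \sqrt{13}\right) \left(-45\right) = \left(-1683 + 99 i \sqrt{13}\right) \left(-45\right) = 75735 - 4455 i \sqrt{13}$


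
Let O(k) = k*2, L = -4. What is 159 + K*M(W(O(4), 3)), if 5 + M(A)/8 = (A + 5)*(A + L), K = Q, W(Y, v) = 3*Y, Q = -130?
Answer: -597841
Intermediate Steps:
O(k) = 2*k
K = -130
M(A) = -40 + 8*(-4 + A)*(5 + A) (M(A) = -40 + 8*((A + 5)*(A - 4)) = -40 + 8*((5 + A)*(-4 + A)) = -40 + 8*((-4 + A)*(5 + A)) = -40 + 8*(-4 + A)*(5 + A))
159 + K*M(W(O(4), 3)) = 159 - 130*(-200 + 8*(3*(2*4)) + 8*(3*(2*4))**2) = 159 - 130*(-200 + 8*(3*8) + 8*(3*8)**2) = 159 - 130*(-200 + 8*24 + 8*24**2) = 159 - 130*(-200 + 192 + 8*576) = 159 - 130*(-200 + 192 + 4608) = 159 - 130*4600 = 159 - 598000 = -597841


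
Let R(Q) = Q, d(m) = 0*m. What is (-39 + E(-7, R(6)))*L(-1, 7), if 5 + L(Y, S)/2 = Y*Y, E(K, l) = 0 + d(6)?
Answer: 312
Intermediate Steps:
d(m) = 0
E(K, l) = 0 (E(K, l) = 0 + 0 = 0)
L(Y, S) = -10 + 2*Y² (L(Y, S) = -10 + 2*(Y*Y) = -10 + 2*Y²)
(-39 + E(-7, R(6)))*L(-1, 7) = (-39 + 0)*(-10 + 2*(-1)²) = -39*(-10 + 2*1) = -39*(-10 + 2) = -39*(-8) = 312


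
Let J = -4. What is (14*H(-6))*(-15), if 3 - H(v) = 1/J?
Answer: -1365/2 ≈ -682.50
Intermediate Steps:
H(v) = 13/4 (H(v) = 3 - 1/(-4) = 3 - 1*(-¼) = 3 + ¼ = 13/4)
(14*H(-6))*(-15) = (14*(13/4))*(-15) = (91/2)*(-15) = -1365/2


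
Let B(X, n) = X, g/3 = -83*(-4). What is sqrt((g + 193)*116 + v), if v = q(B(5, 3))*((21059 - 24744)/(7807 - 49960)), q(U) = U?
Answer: sqrt(245074540579941)/42153 ≈ 371.38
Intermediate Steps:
g = 996 (g = 3*(-83*(-4)) = 3*332 = 996)
v = 18425/42153 (v = 5*((21059 - 24744)/(7807 - 49960)) = 5*(-3685/(-42153)) = 5*(-3685*(-1/42153)) = 5*(3685/42153) = 18425/42153 ≈ 0.43710)
sqrt((g + 193)*116 + v) = sqrt((996 + 193)*116 + 18425/42153) = sqrt(1189*116 + 18425/42153) = sqrt(137924 + 18425/42153) = sqrt(5813928797/42153) = sqrt(245074540579941)/42153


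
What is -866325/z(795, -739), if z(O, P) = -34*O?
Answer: 57755/1802 ≈ 32.050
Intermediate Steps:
-866325/z(795, -739) = -866325/((-34*795)) = -866325/(-27030) = -866325*(-1/27030) = 57755/1802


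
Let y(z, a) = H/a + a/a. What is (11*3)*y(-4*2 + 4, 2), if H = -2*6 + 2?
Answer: -132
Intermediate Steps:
H = -10 (H = -12 + 2 = -10)
y(z, a) = 1 - 10/a (y(z, a) = -10/a + a/a = -10/a + 1 = 1 - 10/a)
(11*3)*y(-4*2 + 4, 2) = (11*3)*((-10 + 2)/2) = 33*((½)*(-8)) = 33*(-4) = -132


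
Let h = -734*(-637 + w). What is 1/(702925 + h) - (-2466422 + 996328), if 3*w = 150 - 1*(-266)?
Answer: 4713275723873/3206105 ≈ 1.4701e+6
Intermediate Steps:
w = 416/3 (w = (150 - 1*(-266))/3 = (150 + 266)/3 = (⅓)*416 = 416/3 ≈ 138.67)
h = 1097330/3 (h = -734*(-637 + 416/3) = -734*(-1495/3) = 1097330/3 ≈ 3.6578e+5)
1/(702925 + h) - (-2466422 + 996328) = 1/(702925 + 1097330/3) - (-2466422 + 996328) = 1/(3206105/3) - 1*(-1470094) = 3/3206105 + 1470094 = 4713275723873/3206105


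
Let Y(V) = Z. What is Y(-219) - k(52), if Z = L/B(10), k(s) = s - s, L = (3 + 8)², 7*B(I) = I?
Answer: 847/10 ≈ 84.700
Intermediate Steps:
B(I) = I/7
L = 121 (L = 11² = 121)
k(s) = 0
Z = 847/10 (Z = 121/(((⅐)*10)) = 121/(10/7) = 121*(7/10) = 847/10 ≈ 84.700)
Y(V) = 847/10
Y(-219) - k(52) = 847/10 - 1*0 = 847/10 + 0 = 847/10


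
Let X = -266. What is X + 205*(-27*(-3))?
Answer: 16339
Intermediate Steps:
X + 205*(-27*(-3)) = -266 + 205*(-27*(-3)) = -266 + 205*81 = -266 + 16605 = 16339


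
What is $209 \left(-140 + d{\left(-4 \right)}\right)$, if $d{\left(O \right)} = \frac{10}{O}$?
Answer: $- \frac{59565}{2} \approx -29783.0$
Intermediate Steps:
$209 \left(-140 + d{\left(-4 \right)}\right) = 209 \left(-140 + \frac{10}{-4}\right) = 209 \left(-140 + 10 \left(- \frac{1}{4}\right)\right) = 209 \left(-140 - \frac{5}{2}\right) = 209 \left(- \frac{285}{2}\right) = - \frac{59565}{2}$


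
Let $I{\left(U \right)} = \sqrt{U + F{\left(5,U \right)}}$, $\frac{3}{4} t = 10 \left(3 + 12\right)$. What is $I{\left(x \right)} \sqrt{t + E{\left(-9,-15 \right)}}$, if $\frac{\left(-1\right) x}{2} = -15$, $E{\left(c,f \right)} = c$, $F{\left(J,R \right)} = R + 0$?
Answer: $2 \sqrt{2865} \approx 107.05$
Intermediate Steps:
$F{\left(J,R \right)} = R$
$x = 30$ ($x = \left(-2\right) \left(-15\right) = 30$)
$t = 200$ ($t = \frac{4 \cdot 10 \left(3 + 12\right)}{3} = \frac{4 \cdot 10 \cdot 15}{3} = \frac{4}{3} \cdot 150 = 200$)
$I{\left(U \right)} = \sqrt{2} \sqrt{U}$ ($I{\left(U \right)} = \sqrt{U + U} = \sqrt{2 U} = \sqrt{2} \sqrt{U}$)
$I{\left(x \right)} \sqrt{t + E{\left(-9,-15 \right)}} = \sqrt{2} \sqrt{30} \sqrt{200 - 9} = 2 \sqrt{15} \sqrt{191} = 2 \sqrt{2865}$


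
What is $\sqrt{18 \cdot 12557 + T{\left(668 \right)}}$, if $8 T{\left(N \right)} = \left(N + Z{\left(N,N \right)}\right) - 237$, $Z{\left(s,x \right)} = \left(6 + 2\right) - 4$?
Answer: $\frac{\sqrt{3617286}}{4} \approx 475.48$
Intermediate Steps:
$Z{\left(s,x \right)} = 4$ ($Z{\left(s,x \right)} = 8 - 4 = 4$)
$T{\left(N \right)} = - \frac{233}{8} + \frac{N}{8}$ ($T{\left(N \right)} = \frac{\left(N + 4\right) - 237}{8} = \frac{\left(4 + N\right) - 237}{8} = \frac{-233 + N}{8} = - \frac{233}{8} + \frac{N}{8}$)
$\sqrt{18 \cdot 12557 + T{\left(668 \right)}} = \sqrt{18 \cdot 12557 + \left(- \frac{233}{8} + \frac{1}{8} \cdot 668\right)} = \sqrt{226026 + \left(- \frac{233}{8} + \frac{167}{2}\right)} = \sqrt{226026 + \frac{435}{8}} = \sqrt{\frac{1808643}{8}} = \frac{\sqrt{3617286}}{4}$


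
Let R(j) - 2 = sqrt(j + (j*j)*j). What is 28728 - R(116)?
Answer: 28726 - 2*sqrt(390253) ≈ 27477.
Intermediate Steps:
R(j) = 2 + sqrt(j + j**3) (R(j) = 2 + sqrt(j + (j*j)*j) = 2 + sqrt(j + j**2*j) = 2 + sqrt(j + j**3))
28728 - R(116) = 28728 - (2 + sqrt(116 + 116**3)) = 28728 - (2 + sqrt(116 + 1560896)) = 28728 - (2 + sqrt(1561012)) = 28728 - (2 + 2*sqrt(390253)) = 28728 + (-2 - 2*sqrt(390253)) = 28726 - 2*sqrt(390253)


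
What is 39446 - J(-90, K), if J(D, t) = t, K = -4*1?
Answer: 39450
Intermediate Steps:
K = -4
39446 - J(-90, K) = 39446 - 1*(-4) = 39446 + 4 = 39450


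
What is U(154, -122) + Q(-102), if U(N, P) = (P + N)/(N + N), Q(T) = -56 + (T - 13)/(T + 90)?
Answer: -42793/924 ≈ -46.313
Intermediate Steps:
Q(T) = -56 + (-13 + T)/(90 + T)
U(N, P) = (N + P)/(2*N) (U(N, P) = (N + P)/((2*N)) = (N + P)*(1/(2*N)) = (N + P)/(2*N))
U(154, -122) + Q(-102) = (½)*(154 - 122)/154 + (-5053 - 55*(-102))/(90 - 102) = (½)*(1/154)*32 + (-5053 + 5610)/(-12) = 8/77 - 1/12*557 = 8/77 - 557/12 = -42793/924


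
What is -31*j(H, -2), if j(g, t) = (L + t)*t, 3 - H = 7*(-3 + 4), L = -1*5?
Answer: -434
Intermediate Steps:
L = -5
H = -4 (H = 3 - 7*(-3 + 4) = 3 - 7 = -4)
j(g, t) = t*(-5 + t) (j(g, t) = (-5 + t)*t = t*(-5 + t))
-31*j(H, -2) = -(-62)*(-5 - 2) = -(-62)*(-7) = -31*14 = -434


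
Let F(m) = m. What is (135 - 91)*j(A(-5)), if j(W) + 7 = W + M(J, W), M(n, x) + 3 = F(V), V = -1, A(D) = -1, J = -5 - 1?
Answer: -528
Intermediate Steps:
J = -6
M(n, x) = -4 (M(n, x) = -3 - 1 = -4)
j(W) = -11 + W (j(W) = -7 + (W - 4) = -7 + (-4 + W) = -11 + W)
(135 - 91)*j(A(-5)) = (135 - 91)*(-11 - 1) = 44*(-12) = -528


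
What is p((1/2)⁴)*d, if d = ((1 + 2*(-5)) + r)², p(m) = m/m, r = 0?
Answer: 81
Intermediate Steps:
p(m) = 1
d = 81 (d = ((1 + 2*(-5)) + 0)² = ((1 - 10) + 0)² = (-9 + 0)² = (-9)² = 81)
p((1/2)⁴)*d = 1*81 = 81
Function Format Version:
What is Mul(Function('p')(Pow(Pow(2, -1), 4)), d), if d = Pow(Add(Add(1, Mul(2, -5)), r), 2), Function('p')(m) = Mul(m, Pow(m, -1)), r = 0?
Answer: 81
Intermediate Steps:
Function('p')(m) = 1
d = 81 (d = Pow(Add(Add(1, Mul(2, -5)), 0), 2) = Pow(Add(Add(1, -10), 0), 2) = Pow(Add(-9, 0), 2) = Pow(-9, 2) = 81)
Mul(Function('p')(Pow(Pow(2, -1), 4)), d) = Mul(1, 81) = 81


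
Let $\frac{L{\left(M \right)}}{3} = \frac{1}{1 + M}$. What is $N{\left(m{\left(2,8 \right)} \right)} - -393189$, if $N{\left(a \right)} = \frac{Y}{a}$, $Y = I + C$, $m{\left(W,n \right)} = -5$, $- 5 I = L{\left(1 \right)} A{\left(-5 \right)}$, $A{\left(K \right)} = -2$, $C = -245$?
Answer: $\frac{9830947}{25} \approx 3.9324 \cdot 10^{5}$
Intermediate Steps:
$L{\left(M \right)} = \frac{3}{1 + M}$
$I = \frac{3}{5}$ ($I = - \frac{\frac{3}{1 + 1} \left(-2\right)}{5} = - \frac{\frac{3}{2} \left(-2\right)}{5} = \left(- \frac{1}{5}\right) \left(-3\right) = \frac{3}{5} \approx 0.6$)
$Y = - \frac{1222}{5}$ ($Y = \frac{3}{5} - 245 = - \frac{1222}{5} \approx -244.4$)
$N{\left(a \right)} = - \frac{1222}{5 a}$
$N{\left(m{\left(2,8 \right)} \right)} - -393189 = - \frac{1222}{5 \left(-5\right)} - -393189 = \left(- \frac{1222}{5}\right) \left(- \frac{1}{5}\right) + 393189 = \frac{1222}{25} + 393189 = \frac{9830947}{25}$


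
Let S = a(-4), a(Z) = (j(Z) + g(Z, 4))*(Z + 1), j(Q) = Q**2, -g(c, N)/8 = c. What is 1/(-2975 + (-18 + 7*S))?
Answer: -1/4001 ≈ -0.00024994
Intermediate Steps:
g(c, N) = -8*c
a(Z) = (1 + Z)*(Z**2 - 8*Z) (a(Z) = (Z**2 - 8*Z)*(Z + 1) = (Z**2 - 8*Z)*(1 + Z) = (1 + Z)*(Z**2 - 8*Z))
S = -144 (S = -4*(-8 + (-4)**2 - 7*(-4)) = -4*(-8 + 16 + 28) = -4*36 = -144)
1/(-2975 + (-18 + 7*S)) = 1/(-2975 + (-18 + 7*(-144))) = 1/(-2975 + (-18 - 1008)) = 1/(-2975 - 1026) = 1/(-4001) = -1/4001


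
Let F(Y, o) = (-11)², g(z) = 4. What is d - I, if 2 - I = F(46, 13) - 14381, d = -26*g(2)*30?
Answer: -17382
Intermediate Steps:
F(Y, o) = 121
d = -3120 (d = -26*4*30 = -104*30 = -3120)
I = 14262 (I = 2 - (121 - 14381) = 2 - 1*(-14260) = 2 + 14260 = 14262)
d - I = -3120 - 1*14262 = -3120 - 14262 = -17382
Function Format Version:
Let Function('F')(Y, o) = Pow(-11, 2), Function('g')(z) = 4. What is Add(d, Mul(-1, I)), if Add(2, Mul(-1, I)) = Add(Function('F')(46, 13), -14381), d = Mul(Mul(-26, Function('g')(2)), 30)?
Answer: -17382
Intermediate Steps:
Function('F')(Y, o) = 121
d = -3120 (d = Mul(Mul(-26, 4), 30) = Mul(-104, 30) = -3120)
I = 14262 (I = Add(2, Mul(-1, Add(121, -14381))) = Add(2, Mul(-1, -14260)) = Add(2, 14260) = 14262)
Add(d, Mul(-1, I)) = Add(-3120, Mul(-1, 14262)) = Add(-3120, -14262) = -17382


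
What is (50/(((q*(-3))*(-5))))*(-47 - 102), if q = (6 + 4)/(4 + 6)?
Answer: -1490/3 ≈ -496.67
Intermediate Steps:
q = 1 (q = 10/10 = 10*(⅒) = 1)
(50/(((q*(-3))*(-5))))*(-47 - 102) = (50/(((1*(-3))*(-5))))*(-47 - 102) = (50/((-3*(-5))))*(-149) = (50/15)*(-149) = (50*(1/15))*(-149) = (10/3)*(-149) = -1490/3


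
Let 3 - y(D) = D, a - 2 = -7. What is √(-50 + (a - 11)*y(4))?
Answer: I*√34 ≈ 5.8309*I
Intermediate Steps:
a = -5 (a = 2 - 7 = -5)
y(D) = 3 - D
√(-50 + (a - 11)*y(4)) = √(-50 + (-5 - 11)*(3 - 1*4)) = √(-50 - 16*(3 - 4)) = √(-50 - 16*(-1)) = √(-50 + 16) = √(-34) = I*√34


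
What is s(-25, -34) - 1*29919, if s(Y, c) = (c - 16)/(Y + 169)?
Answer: -2154193/72 ≈ -29919.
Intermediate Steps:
s(Y, c) = (-16 + c)/(169 + Y)
s(-25, -34) - 1*29919 = (-16 - 34)/(169 - 25) - 1*29919 = -50/144 - 29919 = (1/144)*(-50) - 29919 = -25/72 - 29919 = -2154193/72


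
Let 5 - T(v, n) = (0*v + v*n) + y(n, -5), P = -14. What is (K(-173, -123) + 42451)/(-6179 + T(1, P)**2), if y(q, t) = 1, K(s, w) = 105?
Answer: -42556/5855 ≈ -7.2683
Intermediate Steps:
T(v, n) = 4 - n*v (T(v, n) = 5 - ((0*v + v*n) + 1) = 5 - ((0 + n*v) + 1) = 5 - (n*v + 1) = 5 - (1 + n*v) = 5 + (-1 - n*v) = 4 - n*v)
(K(-173, -123) + 42451)/(-6179 + T(1, P)**2) = (105 + 42451)/(-6179 + (4 - 1*(-14)*1)**2) = 42556/(-6179 + (4 + 14)**2) = 42556/(-6179 + 18**2) = 42556/(-6179 + 324) = 42556/(-5855) = 42556*(-1/5855) = -42556/5855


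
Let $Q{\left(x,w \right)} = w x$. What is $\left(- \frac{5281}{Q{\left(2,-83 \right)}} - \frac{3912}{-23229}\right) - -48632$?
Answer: $\frac{62549664863}{1285338} \approx 48664.0$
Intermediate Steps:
$\left(- \frac{5281}{Q{\left(2,-83 \right)}} - \frac{3912}{-23229}\right) - -48632 = \left(- \frac{5281}{\left(-83\right) 2} - \frac{3912}{-23229}\right) - -48632 = \left(- \frac{5281}{-166} - - \frac{1304}{7743}\right) + 48632 = \left(\left(-5281\right) \left(- \frac{1}{166}\right) + \frac{1304}{7743}\right) + 48632 = \left(\frac{5281}{166} + \frac{1304}{7743}\right) + 48632 = \frac{41107247}{1285338} + 48632 = \frac{62549664863}{1285338}$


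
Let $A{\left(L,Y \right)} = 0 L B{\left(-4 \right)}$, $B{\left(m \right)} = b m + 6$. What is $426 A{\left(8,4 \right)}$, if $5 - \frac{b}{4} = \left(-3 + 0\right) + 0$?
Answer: $0$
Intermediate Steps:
$b = 32$ ($b = 20 - 4 \left(\left(-3 + 0\right) + 0\right) = 20 - 4 \left(-3 + 0\right) = 20 - -12 = 20 + 12 = 32$)
$B{\left(m \right)} = 6 + 32 m$ ($B{\left(m \right)} = 32 m + 6 = 6 + 32 m$)
$A{\left(L,Y \right)} = 0$ ($A{\left(L,Y \right)} = 0 L \left(6 + 32 \left(-4\right)\right) = 0 \left(6 - 128\right) = 0 \left(-122\right) = 0$)
$426 A{\left(8,4 \right)} = 426 \cdot 0 = 0$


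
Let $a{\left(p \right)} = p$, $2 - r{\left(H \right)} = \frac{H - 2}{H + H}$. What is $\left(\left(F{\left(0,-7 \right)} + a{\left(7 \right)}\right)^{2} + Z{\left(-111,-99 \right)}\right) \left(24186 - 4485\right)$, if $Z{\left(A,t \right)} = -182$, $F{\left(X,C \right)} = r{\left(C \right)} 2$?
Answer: $- \frac{84596094}{49} \approx -1.7265 \cdot 10^{6}$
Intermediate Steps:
$r{\left(H \right)} = 2 - \frac{-2 + H}{2 H}$ ($r{\left(H \right)} = 2 - \frac{H - 2}{H + H} = 2 - \frac{-2 + H}{2 H}$)
$F{\left(X,C \right)} = 3 + \frac{2}{C}$ ($F{\left(X,C \right)} = \left(\frac{3}{2} + \frac{1}{C}\right) 2 = 3 + \frac{2}{C}$)
$\left(\left(F{\left(0,-7 \right)} + a{\left(7 \right)}\right)^{2} + Z{\left(-111,-99 \right)}\right) \left(24186 - 4485\right) = \left(\left(\left(3 + \frac{2}{-7}\right) + 7\right)^{2} - 182\right) \left(24186 - 4485\right) = \left(\left(\left(3 + 2 \left(- \frac{1}{7}\right)\right) + 7\right)^{2} - 182\right) 19701 = \left(\left(\left(3 - \frac{2}{7}\right) + 7\right)^{2} - 182\right) 19701 = \left(\left(\frac{19}{7} + 7\right)^{2} - 182\right) 19701 = \left(\left(\frac{68}{7}\right)^{2} - 182\right) 19701 = \left(\frac{4624}{49} - 182\right) 19701 = \left(- \frac{4294}{49}\right) 19701 = - \frac{84596094}{49}$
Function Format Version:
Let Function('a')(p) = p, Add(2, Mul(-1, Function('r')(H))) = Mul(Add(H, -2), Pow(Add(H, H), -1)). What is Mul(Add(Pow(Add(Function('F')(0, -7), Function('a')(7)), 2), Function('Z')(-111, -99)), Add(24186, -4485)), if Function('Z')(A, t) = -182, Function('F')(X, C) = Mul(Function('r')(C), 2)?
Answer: Rational(-84596094, 49) ≈ -1.7265e+6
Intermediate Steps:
Function('r')(H) = Add(2, Mul(Rational(-1, 2), Pow(H, -1), Add(-2, H))) (Function('r')(H) = Add(2, Mul(-1, Mul(Add(H, -2), Pow(Add(H, H), -1)))) = Add(2, Mul(-1, Mul(Add(-2, H), Pow(Mul(2, H), -1)))) = Add(2, Mul(-1, Mul(Add(-2, H), Mul(Rational(1, 2), Pow(H, -1))))) = Add(2, Mul(-1, Mul(Rational(1, 2), Pow(H, -1), Add(-2, H)))) = Add(2, Mul(Rational(-1, 2), Pow(H, -1), Add(-2, H))))
Function('F')(X, C) = Add(3, Mul(2, Pow(C, -1))) (Function('F')(X, C) = Mul(Add(Rational(3, 2), Pow(C, -1)), 2) = Add(3, Mul(2, Pow(C, -1))))
Mul(Add(Pow(Add(Function('F')(0, -7), Function('a')(7)), 2), Function('Z')(-111, -99)), Add(24186, -4485)) = Mul(Add(Pow(Add(Add(3, Mul(2, Pow(-7, -1))), 7), 2), -182), Add(24186, -4485)) = Mul(Add(Pow(Add(Add(3, Mul(2, Rational(-1, 7))), 7), 2), -182), 19701) = Mul(Add(Pow(Add(Add(3, Rational(-2, 7)), 7), 2), -182), 19701) = Mul(Add(Pow(Add(Rational(19, 7), 7), 2), -182), 19701) = Mul(Add(Pow(Rational(68, 7), 2), -182), 19701) = Mul(Add(Rational(4624, 49), -182), 19701) = Mul(Rational(-4294, 49), 19701) = Rational(-84596094, 49)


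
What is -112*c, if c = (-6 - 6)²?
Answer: -16128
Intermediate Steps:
c = 144 (c = (-12)² = 144)
-112*c = -112*144 = -16128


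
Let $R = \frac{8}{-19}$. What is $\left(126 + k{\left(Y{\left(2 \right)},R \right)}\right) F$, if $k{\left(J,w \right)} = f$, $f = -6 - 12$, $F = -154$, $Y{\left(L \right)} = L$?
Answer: $-16632$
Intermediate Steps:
$R = - \frac{8}{19}$ ($R = 8 \left(- \frac{1}{19}\right) = - \frac{8}{19} \approx -0.42105$)
$f = -18$ ($f = -6 - 12 = -18$)
$k{\left(J,w \right)} = -18$
$\left(126 + k{\left(Y{\left(2 \right)},R \right)}\right) F = \left(126 - 18\right) \left(-154\right) = 108 \left(-154\right) = -16632$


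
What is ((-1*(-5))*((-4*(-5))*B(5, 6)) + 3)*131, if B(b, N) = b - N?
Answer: -12707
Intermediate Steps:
((-1*(-5))*((-4*(-5))*B(5, 6)) + 3)*131 = ((-1*(-5))*((-4*(-5))*(5 - 1*6)) + 3)*131 = (5*(20*(5 - 6)) + 3)*131 = (5*(20*(-1)) + 3)*131 = (5*(-20) + 3)*131 = (-100 + 3)*131 = -97*131 = -12707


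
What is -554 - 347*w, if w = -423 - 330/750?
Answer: 3659492/25 ≈ 1.4638e+5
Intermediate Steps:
w = -10586/25 (w = -423 - 330*1/750 = -423 - 11/25 = -10586/25 ≈ -423.44)
-554 - 347*w = -554 - 347*(-10586/25) = -554 + 3673342/25 = 3659492/25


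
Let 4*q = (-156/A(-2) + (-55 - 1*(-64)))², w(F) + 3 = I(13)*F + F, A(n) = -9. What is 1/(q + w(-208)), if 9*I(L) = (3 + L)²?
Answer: -12/71449 ≈ -0.00016795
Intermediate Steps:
I(L) = (3 + L)²/9
w(F) = -3 + 265*F/9 (w(F) = -3 + (((3 + 13)²/9)*F + F) = -3 + (((⅑)*16²)*F + F) = -3 + (((⅑)*256)*F + F) = -3 + (256*F/9 + F) = -3 + 265*F/9)
q = 6241/36 (q = (-156/(-9) + (-55 - 1*(-64)))²/4 = (-156*(-⅑) + (-55 + 64))²/4 = (52/3 + 9)²/4 = (79/3)²/4 = (¼)*(6241/9) = 6241/36 ≈ 173.36)
1/(q + w(-208)) = 1/(6241/36 + (-3 + (265/9)*(-208))) = 1/(6241/36 + (-3 - 55120/9)) = 1/(6241/36 - 55147/9) = 1/(-71449/12) = -12/71449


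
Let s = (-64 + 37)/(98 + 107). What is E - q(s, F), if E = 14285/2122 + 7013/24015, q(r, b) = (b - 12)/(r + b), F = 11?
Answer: 403963931729/56769250620 ≈ 7.1159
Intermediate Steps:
s = -27/205 ≈ -0.13171
q(r, b) = (-12 + b)/(b + r)
E = 357935861/50959830 (E = 14285*(1/2122) + 7013*(1/24015) = 14285/2122 + 7013/24015 = 357935861/50959830 ≈ 7.0239)
E - q(s, F) = 357935861/50959830 - (-12 + 11)/(11 - 27/205) = 357935861/50959830 - (-1)/2228/205 = 357935861/50959830 - 205*(-1)/2228 = 357935861/50959830 - 1*(-205/2228) = 357935861/50959830 + 205/2228 = 403963931729/56769250620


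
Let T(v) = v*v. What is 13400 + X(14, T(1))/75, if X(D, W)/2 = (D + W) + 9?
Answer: 335016/25 ≈ 13401.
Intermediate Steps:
T(v) = v**2
X(D, W) = 18 + 2*D + 2*W (X(D, W) = 2*((D + W) + 9) = 2*(9 + D + W) = 18 + 2*D + 2*W)
13400 + X(14, T(1))/75 = 13400 + (18 + 2*14 + 2*1**2)/75 = 13400 + (18 + 28 + 2*1)*(1/75) = 13400 + (18 + 28 + 2)*(1/75) = 13400 + 48*(1/75) = 13400 + 16/25 = 335016/25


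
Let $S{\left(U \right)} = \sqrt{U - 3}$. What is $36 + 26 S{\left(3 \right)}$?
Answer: $36$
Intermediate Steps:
$S{\left(U \right)} = \sqrt{-3 + U}$
$36 + 26 S{\left(3 \right)} = 36 + 26 \sqrt{-3 + 3} = 36 + 26 \sqrt{0} = 36 + 26 \cdot 0 = 36 + 0 = 36$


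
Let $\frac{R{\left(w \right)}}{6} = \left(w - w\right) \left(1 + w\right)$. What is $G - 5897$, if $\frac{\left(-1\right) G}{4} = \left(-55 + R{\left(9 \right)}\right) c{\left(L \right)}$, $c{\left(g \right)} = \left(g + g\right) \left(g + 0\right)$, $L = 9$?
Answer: $29743$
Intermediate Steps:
$c{\left(g \right)} = 2 g^{2}$ ($c{\left(g \right)} = 2 g g = 2 g^{2}$)
$R{\left(w \right)} = 0$ ($R{\left(w \right)} = 6 \left(w - w\right) \left(1 + w\right) = 6 \cdot 0 \left(1 + w\right) = 6 \cdot 0 = 0$)
$G = 35640$ ($G = - 4 \left(-55 + 0\right) 2 \cdot 9^{2} = - 4 \left(- 55 \cdot 2 \cdot 81\right) = - 4 \left(\left(-55\right) 162\right) = \left(-4\right) \left(-8910\right) = 35640$)
$G - 5897 = 35640 - 5897 = 29743$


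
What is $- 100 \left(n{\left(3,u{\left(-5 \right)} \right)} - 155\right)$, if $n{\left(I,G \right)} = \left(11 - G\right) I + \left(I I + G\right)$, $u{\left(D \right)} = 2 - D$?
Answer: $12700$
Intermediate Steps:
$n{\left(I,G \right)} = G + I^{2} + I \left(11 - G\right)$ ($n{\left(I,G \right)} = I \left(11 - G\right) + \left(I^{2} + G\right) = I \left(11 - G\right) + \left(G + I^{2}\right) = G + I^{2} + I \left(11 - G\right)$)
$- 100 \left(n{\left(3,u{\left(-5 \right)} \right)} - 155\right) = - 100 \left(\left(\left(2 - -5\right) + 3^{2} + 11 \cdot 3 - \left(2 - -5\right) 3\right) - 155\right) = - 100 \left(\left(\left(2 + 5\right) + 9 + 33 - \left(2 + 5\right) 3\right) - 155\right) = - 100 \left(\left(7 + 9 + 33 - 7 \cdot 3\right) - 155\right) = - 100 \left(\left(7 + 9 + 33 - 21\right) - 155\right) = - 100 \left(28 - 155\right) = \left(-100\right) \left(-127\right) = 12700$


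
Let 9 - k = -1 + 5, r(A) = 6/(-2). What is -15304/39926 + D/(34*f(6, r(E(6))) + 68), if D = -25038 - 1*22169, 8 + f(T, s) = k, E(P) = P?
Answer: 942133173/678742 ≈ 1388.1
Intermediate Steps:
r(A) = -3 (r(A) = 6*(-½) = -3)
k = 5 (k = 9 - (-1 + 5) = 9 - 1*4 = 9 - 4 = 5)
f(T, s) = -3 (f(T, s) = -8 + 5 = -3)
D = -47207 (D = -25038 - 22169 = -47207)
-15304/39926 + D/(34*f(6, r(E(6))) + 68) = -15304/39926 - 47207/(34*(-3) + 68) = -15304*1/39926 - 47207/(-102 + 68) = -7652/19963 - 47207/(-34) = -7652/19963 - 47207*(-1/34) = -7652/19963 + 47207/34 = 942133173/678742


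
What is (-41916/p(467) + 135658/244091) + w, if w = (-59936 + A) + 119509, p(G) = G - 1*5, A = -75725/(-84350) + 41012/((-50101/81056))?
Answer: -3117037462314947817/453874647230774 ≈ -6867.6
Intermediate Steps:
A = -11215930743399/169040774 (A = -75725*(-1/84350) + 41012/((-50101*1/81056)) = 3029/3374 + 41012/(-50101/81056) = 3029/3374 + 41012*(-81056/50101) = 3029/3374 - 3324268672/50101 = -11215930743399/169040774 ≈ -66351.)
p(G) = -5 + G (p(G) = G - 5 = -5 + G)
w = -1145664713897/169040774 (w = (-59936 - 11215930743399/169040774) + 119509 = -21347558573863/169040774 + 119509 = -1145664713897/169040774 ≈ -6777.4)
(-41916/p(467) + 135658/244091) + w = (-41916/(-5 + 467) + 135658/244091) - 1145664713897/169040774 = (-41916/462 + 135658*(1/244091)) - 1145664713897/169040774 = (-41916*1/462 + 135658/244091) - 1145664713897/169040774 = (-998/11 + 135658/244091) - 1145664713897/169040774 = -242110580/2685001 - 1145664713897/169040774 = -3117037462314947817/453874647230774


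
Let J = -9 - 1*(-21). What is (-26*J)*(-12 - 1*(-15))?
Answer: -936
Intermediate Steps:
J = 12 (J = -9 + 21 = 12)
(-26*J)*(-12 - 1*(-15)) = (-26*12)*(-12 - 1*(-15)) = -312*(-12 + 15) = -312*3 = -936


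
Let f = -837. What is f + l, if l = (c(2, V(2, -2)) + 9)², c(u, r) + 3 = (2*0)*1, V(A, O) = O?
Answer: -801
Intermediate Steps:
c(u, r) = -3 (c(u, r) = -3 + (2*0)*1 = -3 + 0*1 = -3 + 0 = -3)
l = 36 (l = (-3 + 9)² = 6² = 36)
f + l = -837 + 36 = -801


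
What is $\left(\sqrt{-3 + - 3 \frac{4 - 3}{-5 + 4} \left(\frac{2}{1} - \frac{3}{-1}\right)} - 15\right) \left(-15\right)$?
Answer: $225 - 30 \sqrt{3} \approx 173.04$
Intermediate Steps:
$\left(\sqrt{-3 + - 3 \frac{4 - 3}{-5 + 4} \left(\frac{2}{1} - \frac{3}{-1}\right)} - 15\right) \left(-15\right) = \left(\sqrt{-3 + - 3 \cdot 1 \frac{1}{-1} \left(2 \cdot 1 - -3\right)} - 15\right) \left(-15\right) = \left(\sqrt{-3 + - 3 \cdot 1 \left(-1\right) \left(2 + 3\right)} - 15\right) \left(-15\right) = \left(\sqrt{-3 + \left(-3\right) \left(-1\right) 5} - 15\right) \left(-15\right) = \left(\sqrt{-3 + 3 \cdot 5} - 15\right) \left(-15\right) = \left(\sqrt{-3 + 15} - 15\right) \left(-15\right) = \left(\sqrt{12} - 15\right) \left(-15\right) = \left(2 \sqrt{3} - 15\right) \left(-15\right) = \left(-15 + 2 \sqrt{3}\right) \left(-15\right) = 225 - 30 \sqrt{3}$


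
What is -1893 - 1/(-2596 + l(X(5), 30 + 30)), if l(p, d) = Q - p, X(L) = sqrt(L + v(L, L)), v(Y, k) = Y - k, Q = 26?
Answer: -2500612733/1320979 - sqrt(5)/6604895 ≈ -1893.0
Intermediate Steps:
X(L) = sqrt(L) (X(L) = sqrt(L + (L - L)) = sqrt(L + 0) = sqrt(L))
l(p, d) = 26 - p
-1893 - 1/(-2596 + l(X(5), 30 + 30)) = -1893 - 1/(-2596 + (26 - sqrt(5))) = -1893 - 1/(-2570 - sqrt(5))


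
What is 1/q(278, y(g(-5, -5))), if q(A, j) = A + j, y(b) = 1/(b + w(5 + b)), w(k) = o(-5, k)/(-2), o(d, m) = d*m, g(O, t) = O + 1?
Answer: 3/832 ≈ 0.0036058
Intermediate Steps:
g(O, t) = 1 + O
w(k) = 5*k/2 (w(k) = -5*k/(-2) = -5*k*(-½) = 5*k/2)
y(b) = 1/(25/2 + 7*b/2) (y(b) = 1/(b + 5*(5 + b)/2) = 1/(b + (25/2 + 5*b/2)) = 1/(25/2 + 7*b/2))
1/q(278, y(g(-5, -5))) = 1/(278 + 2/(25 + 7*(1 - 5))) = 1/(278 + 2/(25 + 7*(-4))) = 1/(278 + 2/(25 - 28)) = 1/(278 + 2/(-3)) = 1/(278 + 2*(-⅓)) = 1/(278 - ⅔) = 1/(832/3) = 3/832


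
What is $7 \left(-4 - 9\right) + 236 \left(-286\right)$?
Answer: $-67587$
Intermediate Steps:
$7 \left(-4 - 9\right) + 236 \left(-286\right) = 7 \left(-13\right) - 67496 = -91 - 67496 = -67587$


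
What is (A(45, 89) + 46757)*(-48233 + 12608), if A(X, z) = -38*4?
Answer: -1660303125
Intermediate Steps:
A(X, z) = -152
(A(45, 89) + 46757)*(-48233 + 12608) = (-152 + 46757)*(-48233 + 12608) = 46605*(-35625) = -1660303125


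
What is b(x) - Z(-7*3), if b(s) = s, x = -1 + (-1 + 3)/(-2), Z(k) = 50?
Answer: -52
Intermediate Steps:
x = -2 (x = -1 + 2*(-½) = -1 - 1 = -2)
b(x) - Z(-7*3) = -2 - 1*50 = -2 - 50 = -52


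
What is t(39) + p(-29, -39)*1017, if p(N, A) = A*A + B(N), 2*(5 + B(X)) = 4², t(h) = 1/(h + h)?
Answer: 120892825/78 ≈ 1.5499e+6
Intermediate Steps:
t(h) = 1/(2*h)
B(X) = 3 (B(X) = -5 + (½)*4² = -5 + (½)*16 = -5 + 8 = 3)
p(N, A) = 3 + A² (p(N, A) = A*A + 3 = A² + 3 = 3 + A²)
t(39) + p(-29, -39)*1017 = (½)/39 + (3 + (-39)²)*1017 = (½)*(1/39) + (3 + 1521)*1017 = 1/78 + 1524*1017 = 1/78 + 1549908 = 120892825/78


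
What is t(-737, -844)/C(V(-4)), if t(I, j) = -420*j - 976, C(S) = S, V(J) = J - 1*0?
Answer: -88376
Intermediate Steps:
V(J) = J (V(J) = J + 0 = J)
t(I, j) = -976 - 420*j
t(-737, -844)/C(V(-4)) = (-976 - 420*(-844))/(-4) = (-976 + 354480)*(-1/4) = 353504*(-1/4) = -88376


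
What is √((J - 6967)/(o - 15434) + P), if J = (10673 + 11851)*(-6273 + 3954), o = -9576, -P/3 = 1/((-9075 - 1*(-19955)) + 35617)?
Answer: √313852234986393796330/387629990 ≈ 45.703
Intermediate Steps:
P = -1/15499 (P = -3/((-9075 - 1*(-19955)) + 35617) = -3/((-9075 + 19955) + 35617) = -3/(10880 + 35617) = -3/46497 = -3*1/46497 = -1/15499 ≈ -6.4520e-5)
J = -52233156 (J = 22524*(-2319) = -52233156)
√((J - 6967)/(o - 15434) + P) = √((-52233156 - 6967)/(-9576 - 15434) - 1/15499) = √(-52240123/(-25010) - 1/15499) = √(-52240123*(-1/25010) - 1/15499) = √(52240123/25010 - 1/15499) = √(809669641367/387629990) = √313852234986393796330/387629990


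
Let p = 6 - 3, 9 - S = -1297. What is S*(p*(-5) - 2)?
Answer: -22202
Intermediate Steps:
S = 1306 (S = 9 - 1*(-1297) = 9 + 1297 = 1306)
p = 3
S*(p*(-5) - 2) = 1306*(3*(-5) - 2) = 1306*(-15 - 2) = 1306*(-17) = -22202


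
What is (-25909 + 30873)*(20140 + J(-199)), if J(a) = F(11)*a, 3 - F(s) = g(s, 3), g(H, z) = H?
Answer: 107877648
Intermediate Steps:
F(s) = 3 - s
J(a) = -8*a (J(a) = (3 - 1*11)*a = (3 - 11)*a = -8*a)
(-25909 + 30873)*(20140 + J(-199)) = (-25909 + 30873)*(20140 - 8*(-199)) = 4964*(20140 + 1592) = 4964*21732 = 107877648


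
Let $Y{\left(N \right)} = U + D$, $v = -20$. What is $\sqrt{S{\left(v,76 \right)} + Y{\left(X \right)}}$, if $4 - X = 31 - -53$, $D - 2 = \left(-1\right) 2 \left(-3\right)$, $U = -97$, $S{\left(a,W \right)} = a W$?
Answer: $i \sqrt{1609} \approx 40.112 i$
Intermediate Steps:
$S{\left(a,W \right)} = W a$
$D = 8$ ($D = 2 + \left(-1\right) 2 \left(-3\right) = 2 - -6 = 2 + 6 = 8$)
$X = -80$ ($X = 4 - \left(31 - -53\right) = 4 - \left(31 + 53\right) = 4 - 84 = -80$)
$Y{\left(N \right)} = -89$ ($Y{\left(N \right)} = -97 + 8 = -89$)
$\sqrt{S{\left(v,76 \right)} + Y{\left(X \right)}} = \sqrt{76 \left(-20\right) - 89} = \sqrt{-1520 - 89} = \sqrt{-1609} = i \sqrt{1609}$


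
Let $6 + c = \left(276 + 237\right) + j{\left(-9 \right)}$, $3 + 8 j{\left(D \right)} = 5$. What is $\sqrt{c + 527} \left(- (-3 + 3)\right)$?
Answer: $0$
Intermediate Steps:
$j{\left(D \right)} = \frac{1}{4}$ ($j{\left(D \right)} = - \frac{3}{8} + \frac{1}{8} \cdot 5 = - \frac{3}{8} + \frac{5}{8} = \frac{1}{4}$)
$c = \frac{2029}{4}$ ($c = -6 + \left(\left(276 + 237\right) + \frac{1}{4}\right) = -6 + \left(513 + \frac{1}{4}\right) = -6 + \frac{2053}{4} = \frac{2029}{4} \approx 507.25$)
$\sqrt{c + 527} \left(- (-3 + 3)\right) = \sqrt{\frac{2029}{4} + 527} \left(- (-3 + 3)\right) = \sqrt{\frac{4137}{4}} \left(\left(-1\right) 0\right) = \frac{\sqrt{4137}}{2} \cdot 0 = 0$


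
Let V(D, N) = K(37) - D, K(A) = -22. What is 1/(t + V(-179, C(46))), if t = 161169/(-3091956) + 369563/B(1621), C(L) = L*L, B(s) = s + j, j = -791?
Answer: 427720580/257575258553 ≈ 0.0016606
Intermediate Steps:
B(s) = -791 + s (B(s) = s - 791 = -791 + s)
C(L) = L²
V(D, N) = -22 - D
t = 190423127493/427720580 (t = 161169/(-3091956) + 369563/(-791 + 1621) = 161169*(-1/3091956) + 369563/830 = -53723/1030652 + 369563*(1/830) = -53723/1030652 + 369563/830 = 190423127493/427720580 ≈ 445.20)
1/(t + V(-179, C(46))) = 1/(190423127493/427720580 + (-22 - 1*(-179))) = 1/(190423127493/427720580 + (-22 + 179)) = 1/(190423127493/427720580 + 157) = 1/(257575258553/427720580) = 427720580/257575258553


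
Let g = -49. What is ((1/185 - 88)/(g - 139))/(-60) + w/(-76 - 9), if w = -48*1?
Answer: 19756537/35475600 ≈ 0.55690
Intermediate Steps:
w = -48
((1/185 - 88)/(g - 139))/(-60) + w/(-76 - 9) = ((1/185 - 88)/(-49 - 139))/(-60) - 48/(-76 - 9) = ((1/185 - 88)/(-188))*(-1/60) - 48/(-85) = -16279/185*(-1/188)*(-1/60) - 48*(-1/85) = (16279/34780)*(-1/60) + 48/85 = -16279/2086800 + 48/85 = 19756537/35475600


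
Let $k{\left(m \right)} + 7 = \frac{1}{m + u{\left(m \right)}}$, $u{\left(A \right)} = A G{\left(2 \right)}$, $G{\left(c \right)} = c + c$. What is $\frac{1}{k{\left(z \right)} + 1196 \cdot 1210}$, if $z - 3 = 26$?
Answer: $\frac{145}{209837186} \approx 6.9101 \cdot 10^{-7}$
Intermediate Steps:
$z = 29$ ($z = 3 + 26 = 29$)
$G{\left(c \right)} = 2 c$
$u{\left(A \right)} = 4 A$ ($u{\left(A \right)} = A 2 \cdot 2 = A 4 = 4 A$)
$k{\left(m \right)} = -7 + \frac{1}{5 m}$ ($k{\left(m \right)} = -7 + \frac{1}{m + 4 m} = -7 + \frac{1}{5 m}$)
$\frac{1}{k{\left(z \right)} + 1196 \cdot 1210} = \frac{1}{\left(-7 + \frac{1}{5 \cdot 29}\right) + 1196 \cdot 1210} = \frac{1}{\left(-7 + \frac{1}{5} \cdot \frac{1}{29}\right) + 1447160} = \frac{1}{\left(-7 + \frac{1}{145}\right) + 1447160} = \frac{1}{- \frac{1014}{145} + 1447160} = \frac{1}{\frac{209837186}{145}} = \frac{145}{209837186}$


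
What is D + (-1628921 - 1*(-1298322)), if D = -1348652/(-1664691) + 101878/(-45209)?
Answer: -24880663862687411/75259015419 ≈ -3.3060e+5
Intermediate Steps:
D = -108624181430/75259015419 (D = -1348652*(-1/1664691) + 101878*(-1/45209) = 1348652/1664691 - 101878/45209 = -108624181430/75259015419 ≈ -1.4433)
D + (-1628921 - 1*(-1298322)) = -108624181430/75259015419 + (-1628921 - 1*(-1298322)) = -108624181430/75259015419 + (-1628921 + 1298322) = -108624181430/75259015419 - 330599 = -24880663862687411/75259015419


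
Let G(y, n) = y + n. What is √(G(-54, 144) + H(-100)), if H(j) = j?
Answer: I*√10 ≈ 3.1623*I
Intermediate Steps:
G(y, n) = n + y
√(G(-54, 144) + H(-100)) = √((144 - 54) - 100) = √(90 - 100) = √(-10) = I*√10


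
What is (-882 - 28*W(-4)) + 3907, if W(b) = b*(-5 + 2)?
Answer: 2689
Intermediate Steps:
W(b) = -3*b (W(b) = b*(-3) = -3*b)
(-882 - 28*W(-4)) + 3907 = (-882 - (-84)*(-4)) + 3907 = (-882 - 28*12) + 3907 = (-882 - 336) + 3907 = -1218 + 3907 = 2689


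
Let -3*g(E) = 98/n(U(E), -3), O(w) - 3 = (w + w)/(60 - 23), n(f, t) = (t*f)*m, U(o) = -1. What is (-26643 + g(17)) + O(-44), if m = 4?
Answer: -17745637/666 ≈ -26645.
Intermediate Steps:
n(f, t) = 4*f*t (n(f, t) = (t*f)*4 = (f*t)*4 = 4*f*t)
O(w) = 3 + 2*w/37 (O(w) = 3 + (w + w)/(60 - 23) = 3 + (2*w)/37 = 3 + (2*w)*(1/37) = 3 + 2*w/37)
g(E) = -49/18 (g(E) = -98/(3*(4*(-1)*(-3))) = -98/(3*12) = -⅓*49/6 = -49/18)
(-26643 + g(17)) + O(-44) = (-26643 - 49/18) + (3 + (2/37)*(-44)) = -479623/18 + (3 - 88/37) = -479623/18 + 23/37 = -17745637/666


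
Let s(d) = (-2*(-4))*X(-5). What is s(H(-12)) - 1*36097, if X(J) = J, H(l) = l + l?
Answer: -36137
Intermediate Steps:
H(l) = 2*l
s(d) = -40 (s(d) = -2*(-4)*(-5) = 8*(-5) = -40)
s(H(-12)) - 1*36097 = -40 - 1*36097 = -40 - 36097 = -36137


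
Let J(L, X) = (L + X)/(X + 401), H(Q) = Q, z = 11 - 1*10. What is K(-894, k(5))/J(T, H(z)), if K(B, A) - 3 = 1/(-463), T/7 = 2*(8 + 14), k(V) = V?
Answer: 185992/47689 ≈ 3.9001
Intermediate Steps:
z = 1 (z = 11 - 10 = 1)
T = 308 (T = 7*(2*(8 + 14)) = 7*(2*22) = 7*44 = 308)
K(B, A) = 1388/463 (K(B, A) = 3 + 1/(-463) = 3 - 1/463 = 1388/463)
J(L, X) = (L + X)/(401 + X)
K(-894, k(5))/J(T, H(z)) = 1388/(463*(((308 + 1)/(401 + 1)))) = 1388/(463*((309/402))) = 1388/(463*(((1/402)*309))) = 1388/(463*(103/134)) = (1388/463)*(134/103) = 185992/47689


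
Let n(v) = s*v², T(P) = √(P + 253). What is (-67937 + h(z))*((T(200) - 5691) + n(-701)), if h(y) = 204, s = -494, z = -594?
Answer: 16442713051405 - 67733*√453 ≈ 1.6443e+13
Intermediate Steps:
T(P) = √(253 + P)
n(v) = -494*v²
(-67937 + h(z))*((T(200) - 5691) + n(-701)) = (-67937 + 204)*((√(253 + 200) - 5691) - 494*(-701)²) = -67733*((√453 - 5691) - 494*491401) = -67733*((-5691 + √453) - 242752094) = -67733*(-242757785 + √453) = 16442713051405 - 67733*√453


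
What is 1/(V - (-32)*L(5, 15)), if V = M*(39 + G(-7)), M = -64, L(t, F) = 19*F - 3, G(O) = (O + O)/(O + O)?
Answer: 1/6464 ≈ 0.00015470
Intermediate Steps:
G(O) = 1 (G(O) = (2*O)/((2*O)) = (2*O)*(1/(2*O)) = 1)
L(t, F) = -3 + 19*F
V = -2560 (V = -64*(39 + 1) = -64*40 = -2560)
1/(V - (-32)*L(5, 15)) = 1/(-2560 - (-32)*(-3 + 19*15)) = 1/(-2560 - (-32)*(-3 + 285)) = 1/(-2560 - (-32)*282) = 1/(-2560 - 1*(-9024)) = 1/(-2560 + 9024) = 1/6464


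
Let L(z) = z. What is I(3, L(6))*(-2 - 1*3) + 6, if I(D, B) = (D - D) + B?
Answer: -24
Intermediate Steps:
I(D, B) = B (I(D, B) = 0 + B = B)
I(3, L(6))*(-2 - 1*3) + 6 = 6*(-2 - 1*3) + 6 = 6*(-2 - 3) + 6 = 6*(-5) + 6 = -30 + 6 = -24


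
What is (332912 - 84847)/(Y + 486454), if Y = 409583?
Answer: 248065/896037 ≈ 0.27685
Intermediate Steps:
(332912 - 84847)/(Y + 486454) = (332912 - 84847)/(409583 + 486454) = 248065/896037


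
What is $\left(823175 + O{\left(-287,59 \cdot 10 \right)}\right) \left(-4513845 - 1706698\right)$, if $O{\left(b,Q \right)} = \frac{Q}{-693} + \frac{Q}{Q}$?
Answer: $- \frac{506939044449322}{99} \approx -5.1206 \cdot 10^{12}$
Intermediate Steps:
$O{\left(b,Q \right)} = 1 - \frac{Q}{693}$ ($O{\left(b,Q \right)} = Q \left(- \frac{1}{693}\right) + 1 = - \frac{Q}{693} + 1 = 1 - \frac{Q}{693}$)
$\left(823175 + O{\left(-287,59 \cdot 10 \right)}\right) \left(-4513845 - 1706698\right) = \left(823175 + \left(1 - \frac{59 \cdot 10}{693}\right)\right) \left(-4513845 - 1706698\right) = \left(823175 + \left(1 - \frac{590}{693}\right)\right) \left(-6220543\right) = \left(823175 + \frac{103}{693}\right) \left(-6220543\right) = \frac{570460378}{693} \left(-6220543\right) = - \frac{506939044449322}{99}$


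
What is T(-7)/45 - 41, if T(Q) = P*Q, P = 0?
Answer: -41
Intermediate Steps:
T(Q) = 0 (T(Q) = 0*Q = 0)
T(-7)/45 - 41 = 0/45 - 41 = 0*(1/45) - 41 = 0 - 41 = -41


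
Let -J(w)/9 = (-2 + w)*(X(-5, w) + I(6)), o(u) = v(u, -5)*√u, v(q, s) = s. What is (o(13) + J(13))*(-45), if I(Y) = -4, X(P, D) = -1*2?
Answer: -26730 + 225*√13 ≈ -25919.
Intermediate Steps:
X(P, D) = -2
o(u) = -5*√u
J(w) = -108 + 54*w (J(w) = -9*(-2 + w)*(-2 - 4) = -9*(-2 + w)*(-6) = -9*(12 - 6*w) = -108 + 54*w)
(o(13) + J(13))*(-45) = (-5*√13 + (-108 + 54*13))*(-45) = (-5*√13 + (-108 + 702))*(-45) = (-5*√13 + 594)*(-45) = (594 - 5*√13)*(-45) = -26730 + 225*√13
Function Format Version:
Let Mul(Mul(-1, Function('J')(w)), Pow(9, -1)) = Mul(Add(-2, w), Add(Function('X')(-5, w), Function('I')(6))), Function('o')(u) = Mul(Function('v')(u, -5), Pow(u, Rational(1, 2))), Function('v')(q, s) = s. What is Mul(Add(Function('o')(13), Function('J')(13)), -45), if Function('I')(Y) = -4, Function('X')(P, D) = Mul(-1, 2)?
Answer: Add(-26730, Mul(225, Pow(13, Rational(1, 2)))) ≈ -25919.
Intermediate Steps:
Function('X')(P, D) = -2
Function('o')(u) = Mul(-5, Pow(u, Rational(1, 2)))
Function('J')(w) = Add(-108, Mul(54, w)) (Function('J')(w) = Mul(-9, Mul(Add(-2, w), Add(-2, -4))) = Mul(-9, Mul(Add(-2, w), -6)) = Mul(-9, Add(12, Mul(-6, w))) = Add(-108, Mul(54, w)))
Mul(Add(Function('o')(13), Function('J')(13)), -45) = Mul(Add(Mul(-5, Pow(13, Rational(1, 2))), Add(-108, Mul(54, 13))), -45) = Mul(Add(Mul(-5, Pow(13, Rational(1, 2))), Add(-108, 702)), -45) = Mul(Add(Mul(-5, Pow(13, Rational(1, 2))), 594), -45) = Mul(Add(594, Mul(-5, Pow(13, Rational(1, 2)))), -45) = Add(-26730, Mul(225, Pow(13, Rational(1, 2))))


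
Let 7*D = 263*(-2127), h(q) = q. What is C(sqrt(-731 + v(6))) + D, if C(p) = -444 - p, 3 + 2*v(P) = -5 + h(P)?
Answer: -562509/7 - 2*I*sqrt(183) ≈ -80358.0 - 27.056*I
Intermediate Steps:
D = -559401/7 (D = (263*(-2127))/7 = (1/7)*(-559401) = -559401/7 ≈ -79914.)
v(P) = -4 + P/2 (v(P) = -3/2 + (-5 + P)/2 = -3/2 + (-5/2 + P/2) = -4 + P/2)
C(sqrt(-731 + v(6))) + D = (-444 - sqrt(-731 + (-4 + (1/2)*6))) - 559401/7 = (-444 - sqrt(-731 + (-4 + 3))) - 559401/7 = (-444 - sqrt(-731 - 1)) - 559401/7 = (-444 - sqrt(-732)) - 559401/7 = (-444 - 2*I*sqrt(183)) - 559401/7 = -562509/7 - 2*I*sqrt(183)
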